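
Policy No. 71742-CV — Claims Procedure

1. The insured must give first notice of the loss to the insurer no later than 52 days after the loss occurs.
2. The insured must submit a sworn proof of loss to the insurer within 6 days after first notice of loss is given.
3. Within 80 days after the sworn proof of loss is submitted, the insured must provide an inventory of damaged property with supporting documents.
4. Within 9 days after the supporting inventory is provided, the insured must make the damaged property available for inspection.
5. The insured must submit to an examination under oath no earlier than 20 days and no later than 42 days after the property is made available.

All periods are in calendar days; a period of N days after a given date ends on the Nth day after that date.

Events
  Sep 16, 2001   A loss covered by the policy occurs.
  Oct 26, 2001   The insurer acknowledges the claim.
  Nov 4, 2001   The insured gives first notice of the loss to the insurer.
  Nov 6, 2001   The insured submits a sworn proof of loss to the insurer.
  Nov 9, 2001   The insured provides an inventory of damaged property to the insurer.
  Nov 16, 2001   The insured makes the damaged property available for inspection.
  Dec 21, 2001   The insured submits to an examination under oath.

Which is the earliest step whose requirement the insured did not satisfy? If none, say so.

None — every step was satisfied

Step 1 — counting 52 days from Sep 16, 2001 (when the loss occurs) gives a deadline of Nov 7, 2001; completed Nov 4, 2001, before the deadline.
Step 2 — counting 6 days from Nov 4, 2001 (when first notice of loss is given) gives a deadline of Nov 10, 2001; Nov 6, 2001 is within that limit.
Step 3 — counting 80 days from Nov 6, 2001 (when the sworn proof of loss is submitted) gives a deadline of Jan 25, 2002; done Nov 9, 2001 — timely.
Step 4 — counting 9 days from Nov 9, 2001 (when the supporting inventory is provided) gives a deadline of Nov 18, 2001; Nov 16, 2001 is within that limit.
Step 5 — 20 and 42 days from Nov 16, 2001 (when the property is made available) are Dec 6, 2001 and Dec 28, 2001 respectively; Dec 21, 2001 falls inside that range.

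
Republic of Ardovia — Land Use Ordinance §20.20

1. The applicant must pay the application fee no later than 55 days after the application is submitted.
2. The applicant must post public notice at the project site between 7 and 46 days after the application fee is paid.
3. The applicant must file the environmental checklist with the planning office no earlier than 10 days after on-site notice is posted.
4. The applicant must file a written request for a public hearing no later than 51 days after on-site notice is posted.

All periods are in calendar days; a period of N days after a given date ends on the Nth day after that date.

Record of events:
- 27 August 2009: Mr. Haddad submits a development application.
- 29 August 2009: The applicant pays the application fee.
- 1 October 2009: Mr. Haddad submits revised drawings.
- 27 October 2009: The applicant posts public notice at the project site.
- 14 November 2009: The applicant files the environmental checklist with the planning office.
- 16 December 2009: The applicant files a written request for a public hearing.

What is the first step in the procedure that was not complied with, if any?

Step 2

Step 1 — counting 55 days from 27 August 2009 (when the application is submitted) gives a deadline of 21 October 2009; 29 August 2009 is within that limit.
Step 2 — 7 and 46 days from 29 August 2009 (when the application fee is paid) are 5 September 2009 and 14 October 2009 respectively; 27 October 2009 is 13 days past the end of the window.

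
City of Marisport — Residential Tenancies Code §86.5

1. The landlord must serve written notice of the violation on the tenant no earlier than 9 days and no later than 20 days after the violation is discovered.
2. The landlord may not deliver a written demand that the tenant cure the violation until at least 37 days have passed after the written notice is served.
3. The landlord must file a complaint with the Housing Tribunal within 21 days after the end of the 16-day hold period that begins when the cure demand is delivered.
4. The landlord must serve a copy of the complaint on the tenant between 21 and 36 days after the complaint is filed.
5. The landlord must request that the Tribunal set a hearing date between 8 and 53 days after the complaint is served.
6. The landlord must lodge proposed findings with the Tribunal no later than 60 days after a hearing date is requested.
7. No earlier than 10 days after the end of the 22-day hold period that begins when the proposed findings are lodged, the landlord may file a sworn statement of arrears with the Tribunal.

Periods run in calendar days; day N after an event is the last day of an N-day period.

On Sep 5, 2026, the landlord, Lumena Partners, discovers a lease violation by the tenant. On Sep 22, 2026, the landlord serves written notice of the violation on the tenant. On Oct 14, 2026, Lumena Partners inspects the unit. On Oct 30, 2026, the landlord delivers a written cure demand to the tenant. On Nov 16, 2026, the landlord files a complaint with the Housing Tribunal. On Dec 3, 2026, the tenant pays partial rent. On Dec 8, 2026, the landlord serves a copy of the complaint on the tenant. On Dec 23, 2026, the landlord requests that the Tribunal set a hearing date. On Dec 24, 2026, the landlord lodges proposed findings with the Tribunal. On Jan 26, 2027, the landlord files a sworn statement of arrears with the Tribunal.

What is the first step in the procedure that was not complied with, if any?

Step 1 — 9 and 20 days from Sep 5, 2026 (when the violation is discovered) are Sep 14, 2026 and Sep 25, 2026 respectively; Sep 22, 2026 falls inside that range.
Step 2 — must wait 37 days from Sep 22, 2026 (when the written notice is served), so not before Oct 29, 2026; Oct 30, 2026 is on or after that date.
Step 3 — counting 21 days from Nov 15, 2026 (end of the 16-day hold period, which began when the cure demand is delivered on Oct 30, 2026) gives a deadline of Dec 6, 2026; completed Nov 16, 2026, before the deadline.
Step 4 — 21 and 36 days from Nov 16, 2026 (when the complaint is filed) are Dec 7, 2026 and Dec 22, 2026 respectively; done Dec 8, 2026, which is between those dates.
Step 5 — 8 and 53 days from Dec 8, 2026 (when the complaint is served) are Dec 16, 2026 and Jan 30, 2027 respectively; done Dec 23, 2026, which is between those dates.
Step 6 — counting 60 days from Dec 23, 2026 (when a hearing date is requested) gives a deadline of Feb 21, 2027; completed Dec 24, 2026, before the deadline.
Step 7 — must wait 10 days from Jan 15, 2027 (end of the 22-day hold period, which began when the proposed findings are lodged on Dec 24, 2026), so not before Jan 25, 2027; done Jan 26, 2027, after the minimum wait.

None — every step was satisfied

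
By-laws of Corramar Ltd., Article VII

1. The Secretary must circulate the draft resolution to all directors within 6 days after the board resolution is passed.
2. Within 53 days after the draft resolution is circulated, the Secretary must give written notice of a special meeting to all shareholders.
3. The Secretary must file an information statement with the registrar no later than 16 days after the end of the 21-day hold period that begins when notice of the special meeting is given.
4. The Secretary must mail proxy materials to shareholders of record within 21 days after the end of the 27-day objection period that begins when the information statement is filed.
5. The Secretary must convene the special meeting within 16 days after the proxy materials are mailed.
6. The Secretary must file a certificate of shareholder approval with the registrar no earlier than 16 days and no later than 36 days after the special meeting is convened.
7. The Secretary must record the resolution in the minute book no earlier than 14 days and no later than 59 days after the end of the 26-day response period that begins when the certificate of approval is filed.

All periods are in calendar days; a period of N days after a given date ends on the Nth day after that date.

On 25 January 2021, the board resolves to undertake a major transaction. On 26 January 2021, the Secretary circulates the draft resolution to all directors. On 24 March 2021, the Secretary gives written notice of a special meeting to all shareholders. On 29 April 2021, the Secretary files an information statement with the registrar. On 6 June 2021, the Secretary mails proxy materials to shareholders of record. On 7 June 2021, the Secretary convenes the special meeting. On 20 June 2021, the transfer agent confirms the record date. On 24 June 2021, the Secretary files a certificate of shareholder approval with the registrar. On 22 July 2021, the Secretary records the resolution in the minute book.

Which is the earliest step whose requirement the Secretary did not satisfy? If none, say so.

Step 2

Step 1 — counting 6 days from 25 January 2021 (when the board resolution is passed) gives a deadline of 31 January 2021; completed 26 January 2021, before the deadline.
Step 2 — counting 53 days from 26 January 2021 (when the draft resolution is circulated) gives a deadline of 20 March 2021; 24 March 2021 misses that deadline by 4 days.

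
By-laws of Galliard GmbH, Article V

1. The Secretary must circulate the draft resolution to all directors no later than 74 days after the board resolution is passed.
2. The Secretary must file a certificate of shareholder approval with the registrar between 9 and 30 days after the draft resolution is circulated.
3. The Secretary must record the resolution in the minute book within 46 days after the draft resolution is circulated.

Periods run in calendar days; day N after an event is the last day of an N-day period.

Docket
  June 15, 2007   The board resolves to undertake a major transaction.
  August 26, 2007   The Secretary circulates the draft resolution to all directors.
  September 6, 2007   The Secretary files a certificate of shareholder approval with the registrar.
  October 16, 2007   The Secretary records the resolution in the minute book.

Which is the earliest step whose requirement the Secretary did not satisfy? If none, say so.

Step 1: 74 days after June 15, 2007 (when the board resolution is passed) is August 28, 2007; done August 26, 2007 — timely.
Step 2: the window is 9–30 days after August 26, 2007 (when the draft resolution is circulated), so September 4, 2007 through September 25, 2007; done September 6, 2007, which is between those dates.
Step 3: 46 days after August 26, 2007 (when the draft resolution is circulated) is October 11, 2007; October 16, 2007 misses that deadline by 5 days.
The analysis stops there.

Step 3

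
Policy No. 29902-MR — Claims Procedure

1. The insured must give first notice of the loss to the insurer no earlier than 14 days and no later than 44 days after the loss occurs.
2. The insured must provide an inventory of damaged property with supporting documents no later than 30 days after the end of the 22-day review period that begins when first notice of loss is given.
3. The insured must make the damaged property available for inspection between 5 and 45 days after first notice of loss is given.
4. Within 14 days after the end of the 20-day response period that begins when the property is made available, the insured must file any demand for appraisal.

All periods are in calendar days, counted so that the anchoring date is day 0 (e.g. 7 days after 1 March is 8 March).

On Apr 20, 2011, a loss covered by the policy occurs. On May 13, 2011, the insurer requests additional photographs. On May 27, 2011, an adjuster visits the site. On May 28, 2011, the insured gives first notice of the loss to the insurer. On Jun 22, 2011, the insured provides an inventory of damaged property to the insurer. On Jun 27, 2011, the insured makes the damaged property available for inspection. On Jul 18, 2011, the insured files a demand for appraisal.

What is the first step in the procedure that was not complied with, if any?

None — every step was satisfied

Step 1: the window is 14–44 days after Apr 20, 2011 (when the loss occurs), so May 4, 2011 through Jun 3, 2011; May 28, 2011 falls inside that range.
Step 2: 30 days after Jun 19, 2011 (end of the 22-day review period, which began when first notice of loss is given on May 28, 2011) is Jul 19, 2011; Jun 22, 2011 is within that limit.
Step 3: the window is 5–45 days after May 28, 2011 (when first notice of loss is given), so Jun 2, 2011 through Jul 12, 2011; done Jun 27, 2011, which is between those dates.
Step 4: 14 days after Jul 17, 2011 (end of the 20-day response period, which began when the property is made available on Jun 27, 2011) is Jul 31, 2011; done Jul 18, 2011 — timely.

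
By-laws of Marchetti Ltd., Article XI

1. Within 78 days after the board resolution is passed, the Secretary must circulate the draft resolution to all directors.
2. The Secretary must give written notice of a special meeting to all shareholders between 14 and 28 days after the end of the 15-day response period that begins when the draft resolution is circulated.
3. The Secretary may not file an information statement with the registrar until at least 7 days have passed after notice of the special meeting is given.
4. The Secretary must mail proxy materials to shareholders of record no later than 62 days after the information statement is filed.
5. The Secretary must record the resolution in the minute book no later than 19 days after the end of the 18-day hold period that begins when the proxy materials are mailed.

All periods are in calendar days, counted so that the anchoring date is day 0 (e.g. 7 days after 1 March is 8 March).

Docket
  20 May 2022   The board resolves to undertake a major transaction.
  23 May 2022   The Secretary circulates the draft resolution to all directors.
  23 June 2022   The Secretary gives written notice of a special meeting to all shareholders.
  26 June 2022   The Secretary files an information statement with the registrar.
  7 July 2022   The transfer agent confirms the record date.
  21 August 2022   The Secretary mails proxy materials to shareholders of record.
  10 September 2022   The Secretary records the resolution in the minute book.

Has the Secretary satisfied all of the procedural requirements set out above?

No

Step 1: 78 days after 20 May 2022 (when the board resolution is passed) is 6 August 2022; 23 May 2022 is within that limit.
Step 2: the window is 14–28 days after 7 June 2022 (end of the 15-day response period, which began when the draft resolution is circulated on 23 May 2022), so 21 June 2022 through 5 July 2022; 23 June 2022 falls inside that range.
Step 3: the earliest permitted date is 7 days after 23 June 2022 (when notice of the special meeting is given), i.e. 30 June 2022; 26 June 2022 is 4 days before the earliest permitted date.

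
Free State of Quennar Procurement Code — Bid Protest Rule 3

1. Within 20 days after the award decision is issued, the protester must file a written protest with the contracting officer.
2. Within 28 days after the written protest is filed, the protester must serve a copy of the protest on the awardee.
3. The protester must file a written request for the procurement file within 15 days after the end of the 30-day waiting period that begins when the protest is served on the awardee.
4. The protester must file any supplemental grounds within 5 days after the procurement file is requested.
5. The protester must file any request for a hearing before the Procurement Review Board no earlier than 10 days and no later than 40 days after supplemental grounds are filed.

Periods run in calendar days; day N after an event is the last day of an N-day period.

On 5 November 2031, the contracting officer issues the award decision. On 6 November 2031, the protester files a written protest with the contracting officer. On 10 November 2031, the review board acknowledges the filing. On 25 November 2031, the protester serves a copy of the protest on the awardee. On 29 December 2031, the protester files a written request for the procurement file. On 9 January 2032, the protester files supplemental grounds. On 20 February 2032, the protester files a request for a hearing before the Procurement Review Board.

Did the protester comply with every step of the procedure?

(1) due by 5 November 2031 + 20 days = 25 November 2031; 6 November 2031 is within that limit.
(2) due by 6 November 2031 + 28 days = 4 December 2031; completed 25 November 2031, before the deadline.
(3) due by 25 December 2031 + 15 days = 9 January 2032; 29 December 2031 is within that limit.
(4) due by 29 December 2031 + 5 days = 3 January 2032; 9 January 2032 misses that deadline by 6 days.

No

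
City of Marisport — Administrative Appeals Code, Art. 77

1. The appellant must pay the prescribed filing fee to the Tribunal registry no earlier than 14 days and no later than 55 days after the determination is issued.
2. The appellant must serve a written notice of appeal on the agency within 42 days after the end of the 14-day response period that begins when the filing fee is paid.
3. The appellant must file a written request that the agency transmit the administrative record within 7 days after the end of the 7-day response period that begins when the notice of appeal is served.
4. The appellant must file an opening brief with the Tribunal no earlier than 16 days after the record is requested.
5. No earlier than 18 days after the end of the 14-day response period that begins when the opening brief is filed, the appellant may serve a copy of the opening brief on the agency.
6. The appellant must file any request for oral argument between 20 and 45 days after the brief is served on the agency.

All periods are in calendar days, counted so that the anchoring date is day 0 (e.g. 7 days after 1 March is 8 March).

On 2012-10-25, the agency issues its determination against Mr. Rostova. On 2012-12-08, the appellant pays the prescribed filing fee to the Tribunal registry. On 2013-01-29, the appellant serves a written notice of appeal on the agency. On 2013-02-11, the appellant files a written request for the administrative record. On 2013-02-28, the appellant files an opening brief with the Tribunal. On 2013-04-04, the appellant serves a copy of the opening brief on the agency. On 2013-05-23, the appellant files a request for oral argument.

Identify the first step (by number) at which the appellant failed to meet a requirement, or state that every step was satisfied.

Step 6

Step 1 — 14 and 55 days from 2012-10-25 (when the determination is issued) are 2012-11-08 and 2012-12-19 respectively; done 2012-12-08 — within the window.
Step 2 — counting 42 days from 2012-12-22 (end of the 14-day response period, which began when the filing fee is paid on 2012-12-08) gives a deadline of 2013-02-02; done 2013-01-29 — timely.
Step 3 — counting 7 days from 2013-02-05 (end of the 7-day response period, which began when the notice of appeal is served on 2013-01-29) gives a deadline of 2013-02-12; 2013-02-11 is within that limit.
Step 4 — must wait 16 days from 2013-02-11 (when the record is requested), so not before 2013-02-27; done 2013-02-28 — permitted.
Step 5 — must wait 18 days from 2013-03-14 (end of the 14-day response period, which began when the opening brief is filed on 2013-02-28), so not before 2013-04-01; 2013-04-04 is on or after that date.
Step 6 — 20 and 45 days from 2013-04-04 (when the brief is served on the agency) are 2013-04-24 and 2013-05-19 respectively; done 2013-05-23 — 4 days after the window closed.
Later steps need not be reached.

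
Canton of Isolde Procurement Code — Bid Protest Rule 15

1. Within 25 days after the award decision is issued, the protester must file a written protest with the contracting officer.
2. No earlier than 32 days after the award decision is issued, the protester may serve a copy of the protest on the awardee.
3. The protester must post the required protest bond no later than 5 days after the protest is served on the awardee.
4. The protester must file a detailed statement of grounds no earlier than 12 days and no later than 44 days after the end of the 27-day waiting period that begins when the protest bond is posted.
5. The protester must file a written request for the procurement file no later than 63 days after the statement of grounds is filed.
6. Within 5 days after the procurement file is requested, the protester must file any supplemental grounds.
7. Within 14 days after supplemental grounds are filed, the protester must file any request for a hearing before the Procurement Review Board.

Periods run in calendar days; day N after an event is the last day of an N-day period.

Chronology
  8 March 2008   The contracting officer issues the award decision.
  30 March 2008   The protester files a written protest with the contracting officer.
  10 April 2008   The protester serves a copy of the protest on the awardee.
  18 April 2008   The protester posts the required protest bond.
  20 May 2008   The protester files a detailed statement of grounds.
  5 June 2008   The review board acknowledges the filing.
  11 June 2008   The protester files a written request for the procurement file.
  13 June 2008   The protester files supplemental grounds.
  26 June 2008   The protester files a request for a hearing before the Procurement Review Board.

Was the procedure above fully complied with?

No

Step 1 — counting 25 days from 8 March 2008 (when the award decision is issued) gives a deadline of 2 April 2008; 30 March 2008 is within that limit.
Step 2 — must wait 32 days from 8 March 2008 (when the award decision is issued), so not before 9 April 2008; done 10 April 2008 — permitted.
Step 3 — counting 5 days from 10 April 2008 (when the protest is served on the awardee) gives a deadline of 15 April 2008; done 18 April 2008 — 3 days late.
Later steps need not be reached.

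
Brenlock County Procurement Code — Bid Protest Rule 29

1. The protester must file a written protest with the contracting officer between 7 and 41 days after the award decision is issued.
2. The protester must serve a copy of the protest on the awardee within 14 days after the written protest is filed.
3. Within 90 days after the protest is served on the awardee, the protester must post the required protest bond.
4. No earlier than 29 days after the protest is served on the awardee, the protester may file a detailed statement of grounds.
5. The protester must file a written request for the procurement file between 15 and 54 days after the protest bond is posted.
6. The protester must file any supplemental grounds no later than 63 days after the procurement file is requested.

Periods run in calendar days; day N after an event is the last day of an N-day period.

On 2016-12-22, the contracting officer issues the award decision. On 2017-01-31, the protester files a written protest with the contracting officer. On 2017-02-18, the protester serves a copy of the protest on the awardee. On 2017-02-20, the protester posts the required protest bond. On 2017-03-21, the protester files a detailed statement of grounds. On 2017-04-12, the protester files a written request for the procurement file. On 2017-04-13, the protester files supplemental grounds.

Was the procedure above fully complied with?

Step 1 — 7 and 41 days from 2016-12-22 (when the award decision is issued) are 2016-12-29 and 2017-02-01 respectively; done 2017-01-31 — within the window.
Step 2 — counting 14 days from 2017-01-31 (when the written protest is filed) gives a deadline of 2017-02-14; 2017-02-18 misses that deadline by 4 days.

No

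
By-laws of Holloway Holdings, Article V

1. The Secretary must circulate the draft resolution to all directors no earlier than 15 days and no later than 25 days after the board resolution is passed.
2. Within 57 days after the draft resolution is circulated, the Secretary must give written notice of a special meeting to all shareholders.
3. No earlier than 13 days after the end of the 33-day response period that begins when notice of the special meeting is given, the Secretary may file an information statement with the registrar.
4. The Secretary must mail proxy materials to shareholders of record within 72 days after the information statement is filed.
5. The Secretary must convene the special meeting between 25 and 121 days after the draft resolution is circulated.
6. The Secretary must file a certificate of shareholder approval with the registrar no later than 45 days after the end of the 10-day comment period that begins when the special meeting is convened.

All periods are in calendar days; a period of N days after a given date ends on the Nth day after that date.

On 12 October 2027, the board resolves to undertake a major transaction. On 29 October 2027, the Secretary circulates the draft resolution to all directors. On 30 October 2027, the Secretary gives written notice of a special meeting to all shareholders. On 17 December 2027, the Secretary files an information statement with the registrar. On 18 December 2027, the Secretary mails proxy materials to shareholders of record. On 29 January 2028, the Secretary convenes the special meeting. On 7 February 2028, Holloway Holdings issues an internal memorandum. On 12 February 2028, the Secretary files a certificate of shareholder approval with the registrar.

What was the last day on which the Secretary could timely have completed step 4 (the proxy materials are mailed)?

Step 4 runs from 17 December 2027, when the information statement is filed. 72 days after 17 December 2027 is 27 February 2028.

27 February 2028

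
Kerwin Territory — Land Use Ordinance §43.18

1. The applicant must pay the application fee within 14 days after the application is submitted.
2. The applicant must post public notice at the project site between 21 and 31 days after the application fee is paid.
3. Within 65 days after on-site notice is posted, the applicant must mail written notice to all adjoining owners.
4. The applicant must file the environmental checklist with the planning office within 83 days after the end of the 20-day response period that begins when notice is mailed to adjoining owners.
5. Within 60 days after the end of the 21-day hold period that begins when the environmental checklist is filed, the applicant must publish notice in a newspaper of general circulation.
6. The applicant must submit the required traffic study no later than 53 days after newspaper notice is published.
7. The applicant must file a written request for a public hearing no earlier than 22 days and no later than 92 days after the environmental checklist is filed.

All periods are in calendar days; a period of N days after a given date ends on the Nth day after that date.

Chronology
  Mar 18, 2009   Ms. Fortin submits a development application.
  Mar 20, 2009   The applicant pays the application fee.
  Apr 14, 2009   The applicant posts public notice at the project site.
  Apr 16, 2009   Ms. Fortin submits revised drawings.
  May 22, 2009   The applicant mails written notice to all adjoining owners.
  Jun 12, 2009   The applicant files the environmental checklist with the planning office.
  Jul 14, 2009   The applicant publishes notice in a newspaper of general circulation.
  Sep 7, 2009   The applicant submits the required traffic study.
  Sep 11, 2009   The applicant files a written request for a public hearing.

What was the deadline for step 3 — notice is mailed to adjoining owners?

Jun 18, 2009

Step 3 runs from Apr 14, 2009, when on-site notice is posted. 65 days after Apr 14, 2009 is Jun 18, 2009.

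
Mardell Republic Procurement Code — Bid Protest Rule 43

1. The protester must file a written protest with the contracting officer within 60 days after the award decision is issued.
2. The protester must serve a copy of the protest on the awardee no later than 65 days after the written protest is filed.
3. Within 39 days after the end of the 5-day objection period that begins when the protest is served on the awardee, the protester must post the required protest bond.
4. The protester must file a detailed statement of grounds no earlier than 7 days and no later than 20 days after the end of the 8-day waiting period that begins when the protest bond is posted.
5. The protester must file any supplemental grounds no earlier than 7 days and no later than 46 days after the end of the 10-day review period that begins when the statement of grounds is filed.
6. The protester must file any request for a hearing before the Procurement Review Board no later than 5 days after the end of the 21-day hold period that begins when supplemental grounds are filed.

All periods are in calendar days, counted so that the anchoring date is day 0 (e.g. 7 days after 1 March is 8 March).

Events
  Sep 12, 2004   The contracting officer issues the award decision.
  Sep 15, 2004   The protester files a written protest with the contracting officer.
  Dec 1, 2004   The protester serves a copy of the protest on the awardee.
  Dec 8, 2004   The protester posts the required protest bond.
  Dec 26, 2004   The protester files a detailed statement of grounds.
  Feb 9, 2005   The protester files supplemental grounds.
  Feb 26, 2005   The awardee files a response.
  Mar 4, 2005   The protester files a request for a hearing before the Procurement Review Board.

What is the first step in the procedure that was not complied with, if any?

(1) due by Sep 12, 2004 + 60 days = Nov 11, 2004; Sep 15, 2004 is within that limit.
(2) due by Sep 15, 2004 + 65 days = Nov 19, 2004; done Dec 1, 2004 — 12 days late.

Step 2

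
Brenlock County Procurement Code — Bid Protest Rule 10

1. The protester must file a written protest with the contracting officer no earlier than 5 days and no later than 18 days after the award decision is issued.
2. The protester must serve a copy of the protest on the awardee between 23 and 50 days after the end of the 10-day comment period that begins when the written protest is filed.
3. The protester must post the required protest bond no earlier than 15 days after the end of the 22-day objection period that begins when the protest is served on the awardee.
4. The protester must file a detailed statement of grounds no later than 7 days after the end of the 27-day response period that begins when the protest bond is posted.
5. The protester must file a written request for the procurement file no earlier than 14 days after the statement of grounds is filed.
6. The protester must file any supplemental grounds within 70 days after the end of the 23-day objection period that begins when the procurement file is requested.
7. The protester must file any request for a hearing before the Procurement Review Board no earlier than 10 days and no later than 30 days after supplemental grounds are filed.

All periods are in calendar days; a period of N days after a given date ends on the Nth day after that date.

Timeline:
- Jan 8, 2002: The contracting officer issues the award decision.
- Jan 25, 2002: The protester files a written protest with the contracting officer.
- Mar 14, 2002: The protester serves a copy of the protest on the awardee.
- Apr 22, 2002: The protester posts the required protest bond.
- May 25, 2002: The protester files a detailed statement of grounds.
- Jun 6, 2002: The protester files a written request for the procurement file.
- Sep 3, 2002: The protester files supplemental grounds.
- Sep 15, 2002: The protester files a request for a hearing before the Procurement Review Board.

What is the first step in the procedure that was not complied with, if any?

Step 1 — 5 and 18 days from Jan 8, 2002 (when the award decision is issued) are Jan 13, 2002 and Jan 26, 2002 respectively; done Jan 25, 2002, which is between those dates.
Step 2 — 23 and 50 days from Feb 4, 2002 (end of the 10-day comment period, which began when the written protest is filed on Jan 25, 2002) are Feb 27, 2002 and Mar 26, 2002 respectively; done Mar 14, 2002, which is between those dates.
Step 3 — must wait 15 days from Apr 5, 2002 (end of the 22-day objection period, which began when the protest is served on the awardee on Mar 14, 2002), so not before Apr 20, 2002; done Apr 22, 2002 — permitted.
Step 4 — counting 7 days from May 19, 2002 (end of the 27-day response period, which began when the protest bond is posted on Apr 22, 2002) gives a deadline of May 26, 2002; completed May 25, 2002, before the deadline.
Step 5 — must wait 14 days from May 25, 2002 (when the statement of grounds is filed), so not before Jun 8, 2002; done Jun 6, 2002 — 2 days too early.

Step 5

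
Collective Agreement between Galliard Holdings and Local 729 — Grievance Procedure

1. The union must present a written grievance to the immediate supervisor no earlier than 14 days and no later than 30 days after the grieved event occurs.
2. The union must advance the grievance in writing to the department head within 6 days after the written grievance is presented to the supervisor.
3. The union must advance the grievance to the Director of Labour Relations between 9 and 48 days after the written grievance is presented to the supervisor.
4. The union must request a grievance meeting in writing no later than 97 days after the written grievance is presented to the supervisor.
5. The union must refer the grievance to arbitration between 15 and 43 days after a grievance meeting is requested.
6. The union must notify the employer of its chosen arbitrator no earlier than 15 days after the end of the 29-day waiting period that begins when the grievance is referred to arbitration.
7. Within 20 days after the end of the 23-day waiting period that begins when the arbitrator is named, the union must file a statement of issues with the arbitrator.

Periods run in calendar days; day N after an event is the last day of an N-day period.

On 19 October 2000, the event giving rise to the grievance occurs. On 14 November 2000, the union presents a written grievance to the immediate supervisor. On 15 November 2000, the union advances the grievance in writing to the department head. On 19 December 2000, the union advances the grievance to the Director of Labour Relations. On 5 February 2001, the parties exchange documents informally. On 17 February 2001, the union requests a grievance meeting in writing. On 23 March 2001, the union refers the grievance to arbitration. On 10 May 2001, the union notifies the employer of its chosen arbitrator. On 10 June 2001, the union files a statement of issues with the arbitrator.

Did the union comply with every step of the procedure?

Step 1: the window is 14–30 days after 19 October 2000 (when the grieved event occurs), so 2 November 2000 through 18 November 2000; done 14 November 2000 — within the window.
Step 2: 6 days after 14 November 2000 (when the written grievance is presented to the supervisor) is 20 November 2000; done 15 November 2000 — timely.
Step 3: the window is 9–48 days after 14 November 2000 (when the written grievance is presented to the supervisor), so 23 November 2000 through 1 January 2001; done 19 December 2000 — within the window.
Step 4: 97 days after 14 November 2000 (when the written grievance is presented to the supervisor) is 19 February 2001; completed 17 February 2001, before the deadline.
Step 5: the window is 15–43 days after 17 February 2001 (when a grievance meeting is requested), so 4 March 2001 through 1 April 2001; 23 March 2001 falls inside that range.
Step 6: the earliest permitted date is 15 days after 21 April 2001 (end of the 29-day waiting period, which began when the grievance is referred to arbitration on 23 March 2001), i.e. 6 May 2001; done 10 May 2001, after the minimum wait.
Step 7: 20 days after 2 June 2001 (end of the 23-day waiting period, which began when the arbitrator is named on 10 May 2001) is 22 June 2001; 10 June 2001 is within that limit.

Yes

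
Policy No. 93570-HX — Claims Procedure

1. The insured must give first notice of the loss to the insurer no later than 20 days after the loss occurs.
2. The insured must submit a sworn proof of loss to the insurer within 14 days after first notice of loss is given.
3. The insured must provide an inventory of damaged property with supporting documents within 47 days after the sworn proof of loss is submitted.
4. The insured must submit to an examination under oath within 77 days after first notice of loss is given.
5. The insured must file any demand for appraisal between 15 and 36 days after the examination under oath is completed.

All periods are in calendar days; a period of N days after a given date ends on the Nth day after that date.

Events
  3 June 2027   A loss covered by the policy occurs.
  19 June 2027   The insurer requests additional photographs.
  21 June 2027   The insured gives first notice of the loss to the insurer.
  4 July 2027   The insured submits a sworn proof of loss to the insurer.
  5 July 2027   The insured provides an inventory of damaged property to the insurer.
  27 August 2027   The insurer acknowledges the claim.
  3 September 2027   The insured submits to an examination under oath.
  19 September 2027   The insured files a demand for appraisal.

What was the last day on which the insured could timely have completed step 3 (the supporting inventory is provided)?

Step 3 runs from 4 July 2027, when the sworn proof of loss is submitted. 47 days after 4 July 2027 is 20 August 2027.

20 August 2027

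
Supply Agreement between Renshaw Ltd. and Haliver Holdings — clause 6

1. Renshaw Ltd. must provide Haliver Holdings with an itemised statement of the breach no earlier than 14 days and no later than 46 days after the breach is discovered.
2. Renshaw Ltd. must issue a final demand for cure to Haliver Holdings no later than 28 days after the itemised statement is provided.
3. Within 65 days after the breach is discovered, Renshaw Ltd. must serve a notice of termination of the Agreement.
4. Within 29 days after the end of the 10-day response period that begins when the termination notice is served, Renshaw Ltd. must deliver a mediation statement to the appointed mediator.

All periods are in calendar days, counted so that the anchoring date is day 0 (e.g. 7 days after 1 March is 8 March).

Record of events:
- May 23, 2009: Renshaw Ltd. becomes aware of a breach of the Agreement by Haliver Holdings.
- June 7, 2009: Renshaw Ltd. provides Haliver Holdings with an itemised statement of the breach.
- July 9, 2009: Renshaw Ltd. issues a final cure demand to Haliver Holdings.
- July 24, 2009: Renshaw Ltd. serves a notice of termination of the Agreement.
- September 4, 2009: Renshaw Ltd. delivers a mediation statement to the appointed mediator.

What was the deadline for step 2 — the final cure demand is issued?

July 5, 2009

Step 2 runs from June 7, 2009, when the itemised statement is provided. 28 days after June 7, 2009 is July 5, 2009.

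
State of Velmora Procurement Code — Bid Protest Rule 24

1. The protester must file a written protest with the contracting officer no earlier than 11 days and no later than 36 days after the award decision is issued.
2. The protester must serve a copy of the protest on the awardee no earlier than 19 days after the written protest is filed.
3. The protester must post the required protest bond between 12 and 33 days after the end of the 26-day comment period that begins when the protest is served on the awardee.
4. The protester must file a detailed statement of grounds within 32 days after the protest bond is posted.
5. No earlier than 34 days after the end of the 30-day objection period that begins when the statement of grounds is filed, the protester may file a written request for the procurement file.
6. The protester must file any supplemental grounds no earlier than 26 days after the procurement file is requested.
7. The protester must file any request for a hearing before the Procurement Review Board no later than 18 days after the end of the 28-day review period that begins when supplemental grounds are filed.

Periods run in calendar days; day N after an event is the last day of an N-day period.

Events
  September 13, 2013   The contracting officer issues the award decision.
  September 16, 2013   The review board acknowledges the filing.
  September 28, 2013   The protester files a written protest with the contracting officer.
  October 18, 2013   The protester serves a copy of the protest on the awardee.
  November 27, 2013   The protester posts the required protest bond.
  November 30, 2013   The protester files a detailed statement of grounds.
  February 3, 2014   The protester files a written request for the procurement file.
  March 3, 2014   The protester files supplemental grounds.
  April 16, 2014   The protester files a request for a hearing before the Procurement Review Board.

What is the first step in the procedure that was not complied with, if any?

Step 1 — 11 and 36 days from September 13, 2013 (when the award decision is issued) are September 24, 2013 and October 19, 2013 respectively; September 28, 2013 falls inside that range.
Step 2 — must wait 19 days from September 28, 2013 (when the written protest is filed), so not before October 17, 2013; October 18, 2013 is on or after that date.
Step 3 — 12 and 33 days from November 13, 2013 (end of the 26-day comment period, which began when the protest is served on the awardee on October 18, 2013) are November 25, 2013 and December 16, 2013 respectively; done November 27, 2013, which is between those dates.
Step 4 — counting 32 days from November 27, 2013 (when the protest bond is posted) gives a deadline of December 29, 2013; done November 30, 2013 — timely.
Step 5 — must wait 34 days from December 30, 2013 (end of the 30-day objection period, which began when the statement of grounds is filed on November 30, 2013), so not before February 2, 2014; done February 3, 2014, after the minimum wait.
Step 6 — must wait 26 days from February 3, 2014 (when the procurement file is requested), so not before March 1, 2014; done March 3, 2014, after the minimum wait.
Step 7 — counting 18 days from March 31, 2014 (end of the 28-day review period, which began when supplemental grounds are filed on March 3, 2014) gives a deadline of April 18, 2014; completed April 16, 2014, before the deadline.

None — every step was satisfied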